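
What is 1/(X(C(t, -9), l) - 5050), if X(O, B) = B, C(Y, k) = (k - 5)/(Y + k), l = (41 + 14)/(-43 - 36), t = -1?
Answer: -79/399005 ≈ -0.00019799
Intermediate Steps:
l = -55/79 (l = 55/(-79) = 55*(-1/79) = -55/79 ≈ -0.69620)
C(Y, k) = (-5 + k)/(Y + k)
1/(X(C(t, -9), l) - 5050) = 1/(-55/79 - 5050) = 1/(-399005/79) = -79/399005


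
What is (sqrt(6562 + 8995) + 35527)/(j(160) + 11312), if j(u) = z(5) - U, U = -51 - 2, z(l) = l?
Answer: 35527/11370 + sqrt(15557)/11370 ≈ 3.1356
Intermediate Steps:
U = -53
j(u) = 58 (j(u) = 5 - 1*(-53) = 5 + 53 = 58)
(sqrt(6562 + 8995) + 35527)/(j(160) + 11312) = (sqrt(6562 + 8995) + 35527)/(58 + 11312) = (sqrt(15557) + 35527)/11370 = (35527 + sqrt(15557))*(1/11370) = 35527/11370 + sqrt(15557)/11370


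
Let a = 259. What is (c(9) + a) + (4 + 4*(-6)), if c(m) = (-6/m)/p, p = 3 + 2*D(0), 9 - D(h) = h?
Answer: 15055/63 ≈ 238.97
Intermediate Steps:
D(h) = 9 - h
p = 21 (p = 3 + 2*(9 - 1*0) = 3 + 2*(9 + 0) = 3 + 2*9 = 3 + 18 = 21)
c(m) = -2/(7*m) (c(m) = -6/m/21 = -6/m*(1/21) = -2/(7*m))
(c(9) + a) + (4 + 4*(-6)) = (-2/7/9 + 259) + (4 + 4*(-6)) = (-2/7*1/9 + 259) + (4 - 24) = (-2/63 + 259) - 20 = 16315/63 - 20 = 15055/63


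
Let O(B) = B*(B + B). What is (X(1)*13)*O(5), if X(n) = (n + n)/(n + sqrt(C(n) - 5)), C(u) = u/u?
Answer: 260 - 520*I ≈ 260.0 - 520.0*I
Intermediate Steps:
C(u) = 1
X(n) = 2*n/(n + 2*I) (X(n) = (n + n)/(n + sqrt(1 - 5)) = (2*n)/(n + sqrt(-4)) = (2*n)/(n + 2*I) = 2*n/(n + 2*I))
O(B) = 2*B**2 (O(B) = B*(2*B) = 2*B**2)
(X(1)*13)*O(5) = ((2*1/(1 + 2*I))*13)*(2*5**2) = ((2*1*((1 - 2*I)/5))*13)*(2*25) = ((2*(1 - 2*I)/5)*13)*50 = (26*(1 - 2*I)/5)*50 = 260*(1 - 2*I)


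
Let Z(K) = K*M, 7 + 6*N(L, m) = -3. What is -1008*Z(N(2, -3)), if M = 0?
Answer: 0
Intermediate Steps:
N(L, m) = -5/3 (N(L, m) = -7/6 + (⅙)*(-3) = -7/6 - ½ = -5/3)
Z(K) = 0 (Z(K) = K*0 = 0)
-1008*Z(N(2, -3)) = -1008*0 = 0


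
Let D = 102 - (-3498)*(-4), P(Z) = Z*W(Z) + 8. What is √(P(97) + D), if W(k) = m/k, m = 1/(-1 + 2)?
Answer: I*√13881 ≈ 117.82*I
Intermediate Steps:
m = 1 (m = 1/1 = 1)
W(k) = 1/k
P(Z) = 9 (P(Z) = Z/Z + 8 = 1 + 8 = 9)
D = -13890 (D = 102 - 106*132 = 102 - 13992 = -13890)
√(P(97) + D) = √(9 - 13890) = √(-13881) = I*√13881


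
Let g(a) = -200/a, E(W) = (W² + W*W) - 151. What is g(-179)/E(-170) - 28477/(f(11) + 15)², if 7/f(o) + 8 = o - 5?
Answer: -1175436024468/5458841459 ≈ -215.33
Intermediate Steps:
f(o) = 7/(-13 + o) (f(o) = 7/(-8 + (o - 5)) = 7/(-8 + (-5 + o)) = 7/(-13 + o))
E(W) = -151 + 2*W² (E(W) = (W² + W²) - 151 = 2*W² - 151 = -151 + 2*W²)
g(-179)/E(-170) - 28477/(f(11) + 15)² = (-200/(-179))/(-151 + 2*(-170)²) - 28477/(7/(-13 + 11) + 15)² = (-200*(-1/179))/(-151 + 2*28900) - 28477/(7/(-2) + 15)² = 200/(179*(-151 + 57800)) - 28477/(7*(-½) + 15)² = (200/179)/57649 - 28477/(-7/2 + 15)² = (200/179)*(1/57649) - 28477/((23/2)²) = 200/10319171 - 28477/529/4 = 200/10319171 - 28477*4/529 = 200/10319171 - 113908/529 = -1175436024468/5458841459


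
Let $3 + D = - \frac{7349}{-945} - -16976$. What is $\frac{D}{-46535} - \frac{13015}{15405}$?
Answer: $- \frac{54636239093}{45162915525} \approx -1.2098$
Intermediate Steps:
$D = \frac{16046834}{945}$ ($D = -3 - \left(-16976 + \frac{7349}{-945}\right) = -3 + \left(\left(-7349\right) \left(- \frac{1}{945}\right) + 16976\right) = -3 + \left(\frac{7349}{945} + 16976\right) = -3 + \frac{16049669}{945} = \frac{16046834}{945} \approx 16981.0$)
$\frac{D}{-46535} - \frac{13015}{15405} = \frac{16046834}{945 \left(-46535\right)} - \frac{13015}{15405} = \frac{16046834}{945} \left(- \frac{1}{46535}\right) - \frac{2603}{3081} = - \frac{16046834}{43975575} - \frac{2603}{3081} = - \frac{54636239093}{45162915525}$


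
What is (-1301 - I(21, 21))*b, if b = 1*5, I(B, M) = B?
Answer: -6610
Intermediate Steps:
b = 5
(-1301 - I(21, 21))*b = (-1301 - 1*21)*5 = (-1301 - 21)*5 = -1322*5 = -6610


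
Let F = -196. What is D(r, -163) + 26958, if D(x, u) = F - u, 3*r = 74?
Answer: 26925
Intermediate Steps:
r = 74/3 (r = (⅓)*74 = 74/3 ≈ 24.667)
D(x, u) = -196 - u
D(r, -163) + 26958 = (-196 - 1*(-163)) + 26958 = (-196 + 163) + 26958 = -33 + 26958 = 26925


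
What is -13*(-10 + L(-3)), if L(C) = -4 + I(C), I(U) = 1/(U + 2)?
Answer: 195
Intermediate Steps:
I(U) = 1/(2 + U)
L(C) = -4 + 1/(2 + C)
-13*(-10 + L(-3)) = -13*(-10 + (-7 - 4*(-3))/(2 - 3)) = -13*(-10 + (-7 + 12)/(-1)) = -13*(-10 - 1*5) = -13*(-10 - 5) = -13*(-15) = 195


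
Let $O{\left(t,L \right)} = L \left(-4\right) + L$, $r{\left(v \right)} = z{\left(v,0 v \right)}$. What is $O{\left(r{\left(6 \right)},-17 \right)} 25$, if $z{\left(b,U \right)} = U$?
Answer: $1275$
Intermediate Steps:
$r{\left(v \right)} = 0$ ($r{\left(v \right)} = 0 v = 0$)
$O{\left(t,L \right)} = - 3 L$ ($O{\left(t,L \right)} = - 4 L + L = - 3 L$)
$O{\left(r{\left(6 \right)},-17 \right)} 25 = \left(-3\right) \left(-17\right) 25 = 51 \cdot 25 = 1275$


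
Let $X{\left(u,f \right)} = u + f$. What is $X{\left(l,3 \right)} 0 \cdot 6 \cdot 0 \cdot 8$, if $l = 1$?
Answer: $0$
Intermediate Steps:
$X{\left(u,f \right)} = f + u$
$X{\left(l,3 \right)} 0 \cdot 6 \cdot 0 \cdot 8 = \left(3 + 1\right) 0 \cdot 6 \cdot 0 \cdot 8 = 4 \cdot 0 \cdot 0 \cdot 8 = 4 \cdot 0 \cdot 8 = 0 \cdot 8 = 0$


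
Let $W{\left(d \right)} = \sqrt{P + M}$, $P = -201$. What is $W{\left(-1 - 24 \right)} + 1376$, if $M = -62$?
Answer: $1376 + i \sqrt{263} \approx 1376.0 + 16.217 i$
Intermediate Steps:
$W{\left(d \right)} = i \sqrt{263}$ ($W{\left(d \right)} = \sqrt{-201 - 62} = \sqrt{-263} = i \sqrt{263}$)
$W{\left(-1 - 24 \right)} + 1376 = i \sqrt{263} + 1376 = 1376 + i \sqrt{263}$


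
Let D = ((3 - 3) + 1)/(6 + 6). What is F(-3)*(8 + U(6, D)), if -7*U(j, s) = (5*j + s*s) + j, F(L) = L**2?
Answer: 2879/112 ≈ 25.705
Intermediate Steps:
D = 1/12 (D = (0 + 1)/12 = 1*(1/12) = 1/12 ≈ 0.083333)
U(j, s) = -6*j/7 - s**2/7 (U(j, s) = -((5*j + s*s) + j)/7 = -((5*j + s**2) + j)/7 = -((s**2 + 5*j) + j)/7 = -(s**2 + 6*j)/7 = -6*j/7 - s**2/7)
F(-3)*(8 + U(6, D)) = (-3)**2*(8 + (-6/7*6 - (1/12)**2/7)) = 9*(8 + (-36/7 - 1/7*1/144)) = 9*(8 + (-36/7 - 1/1008)) = 9*(8 - 5185/1008) = 9*(2879/1008) = 2879/112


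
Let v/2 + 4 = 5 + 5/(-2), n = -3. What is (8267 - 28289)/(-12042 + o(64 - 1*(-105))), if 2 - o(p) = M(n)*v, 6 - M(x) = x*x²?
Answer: 20022/11941 ≈ 1.6767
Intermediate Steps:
M(x) = 6 - x³ (M(x) = 6 - x*x² = 6 - x³)
v = -3 (v = -8 + 2*(5 + 5/(-2)) = -8 + 2*(5 + 5*(-½)) = -8 + 2*(5 - 5/2) = -8 + 2*(5/2) = -8 + 5 = -3)
o(p) = 101 (o(p) = 2 - (6 - 1*(-3)³)*(-3) = 2 - (6 - 1*(-27))*(-3) = 2 - (6 + 27)*(-3) = 2 - 33*(-3) = 2 - 1*(-99) = 2 + 99 = 101)
(8267 - 28289)/(-12042 + o(64 - 1*(-105))) = (8267 - 28289)/(-12042 + 101) = -20022/(-11941) = -20022*(-1/11941) = 20022/11941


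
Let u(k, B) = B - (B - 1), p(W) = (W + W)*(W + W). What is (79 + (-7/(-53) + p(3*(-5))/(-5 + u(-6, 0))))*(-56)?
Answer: 432936/53 ≈ 8168.6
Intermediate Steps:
p(W) = 4*W**2 (p(W) = (2*W)*(2*W) = 4*W**2)
u(k, B) = 1 (u(k, B) = B - (-1 + B) = B + (1 - B) = 1)
(79 + (-7/(-53) + p(3*(-5))/(-5 + u(-6, 0))))*(-56) = (79 + (-7/(-53) + (4*(3*(-5))**2)/(-5 + 1)))*(-56) = (79 + (-7*(-1/53) + (4*(-15)**2)/(-4)))*(-56) = (79 + (7/53 + (4*225)*(-1/4)))*(-56) = (79 + (7/53 + 900*(-1/4)))*(-56) = (79 + (7/53 - 225))*(-56) = (79 - 11918/53)*(-56) = -7731/53*(-56) = 432936/53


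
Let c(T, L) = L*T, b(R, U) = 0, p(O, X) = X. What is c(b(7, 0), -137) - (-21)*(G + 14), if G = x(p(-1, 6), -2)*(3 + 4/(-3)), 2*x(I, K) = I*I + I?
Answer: 1029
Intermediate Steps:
x(I, K) = I/2 + I**2/2 (x(I, K) = (I*I + I)/2 = (I**2 + I)/2 = (I + I**2)/2 = I/2 + I**2/2)
G = 35 (G = ((1/2)*6*(1 + 6))*(3 + 4/(-3)) = ((1/2)*6*7)*(3 + 4*(-1/3)) = 21*(3 - 4/3) = 21*(5/3) = 35)
c(b(7, 0), -137) - (-21)*(G + 14) = -137*0 - (-21)*(35 + 14) = 0 - (-21)*49 = 0 - 1*(-1029) = 0 + 1029 = 1029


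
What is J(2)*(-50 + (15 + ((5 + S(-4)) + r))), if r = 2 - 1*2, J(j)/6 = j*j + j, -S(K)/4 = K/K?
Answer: -1224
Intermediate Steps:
S(K) = -4 (S(K) = -4*K/K = -4*1 = -4)
J(j) = 6*j + 6*j² (J(j) = 6*(j*j + j) = 6*(j² + j) = 6*(j + j²) = 6*j + 6*j²)
r = 0 (r = 2 - 2 = 0)
J(2)*(-50 + (15 + ((5 + S(-4)) + r))) = (6*2*(1 + 2))*(-50 + (15 + ((5 - 4) + 0))) = (6*2*3)*(-50 + (15 + (1 + 0))) = 36*(-50 + (15 + 1)) = 36*(-50 + 16) = 36*(-34) = -1224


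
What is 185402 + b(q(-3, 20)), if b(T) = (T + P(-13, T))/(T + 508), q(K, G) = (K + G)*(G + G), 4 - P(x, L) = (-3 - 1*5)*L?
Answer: 55065925/297 ≈ 1.8541e+5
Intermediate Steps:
P(x, L) = 4 + 8*L (P(x, L) = 4 - (-3 - 1*5)*L = 4 - (-3 - 5)*L = 4 - (-8)*L = 4 + 8*L)
q(K, G) = 2*G*(G + K) (q(K, G) = (G + K)*(2*G) = 2*G*(G + K))
b(T) = (4 + 9*T)/(508 + T) (b(T) = (T + (4 + 8*T))/(T + 508) = (4 + 9*T)/(508 + T))
185402 + b(q(-3, 20)) = 185402 + (4 + 9*(2*20*(20 - 3)))/(508 + 2*20*(20 - 3)) = 185402 + (4 + 9*(2*20*17))/(508 + 2*20*17) = 185402 + (4 + 9*680)/(508 + 680) = 185402 + (4 + 6120)/1188 = 185402 + (1/1188)*6124 = 185402 + 1531/297 = 55065925/297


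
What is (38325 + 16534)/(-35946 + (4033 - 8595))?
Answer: -54859/40508 ≈ -1.3543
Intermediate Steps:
(38325 + 16534)/(-35946 + (4033 - 8595)) = 54859/(-35946 - 4562) = 54859/(-40508) = 54859*(-1/40508) = -54859/40508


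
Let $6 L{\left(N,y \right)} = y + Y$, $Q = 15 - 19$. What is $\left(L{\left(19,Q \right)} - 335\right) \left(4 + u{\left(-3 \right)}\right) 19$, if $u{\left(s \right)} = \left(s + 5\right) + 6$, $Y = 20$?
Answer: $-75772$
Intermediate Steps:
$Q = -4$
$u{\left(s \right)} = 11 + s$ ($u{\left(s \right)} = \left(5 + s\right) + 6 = 11 + s$)
$L{\left(N,y \right)} = \frac{10}{3} + \frac{y}{6}$ ($L{\left(N,y \right)} = \frac{y + 20}{6} = \frac{20 + y}{6} = \frac{10}{3} + \frac{y}{6}$)
$\left(L{\left(19,Q \right)} - 335\right) \left(4 + u{\left(-3 \right)}\right) 19 = \left(\left(\frac{10}{3} + \frac{1}{6} \left(-4\right)\right) - 335\right) \left(4 + \left(11 - 3\right)\right) 19 = \left(\left(\frac{10}{3} - \frac{2}{3}\right) - 335\right) \left(4 + 8\right) 19 = \left(\frac{8}{3} - 335\right) 12 \cdot 19 = \left(- \frac{997}{3}\right) 228 = -75772$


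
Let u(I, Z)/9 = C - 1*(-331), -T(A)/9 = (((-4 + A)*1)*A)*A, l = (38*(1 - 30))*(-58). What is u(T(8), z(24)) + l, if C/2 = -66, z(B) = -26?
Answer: 65707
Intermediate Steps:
C = -132 (C = 2*(-66) = -132)
l = 63916 (l = (38*(-29))*(-58) = -1102*(-58) = 63916)
T(A) = -9*A²*(-4 + A) (T(A) = -9*((-4 + A)*1)*A*A = -9*(-4 + A)*A*A = -9*A*(-4 + A)*A = -9*A²*(-4 + A))
u(I, Z) = 1791 (u(I, Z) = 9*(-132 - 1*(-331)) = 9*(-132 + 331) = 9*199 = 1791)
u(T(8), z(24)) + l = 1791 + 63916 = 65707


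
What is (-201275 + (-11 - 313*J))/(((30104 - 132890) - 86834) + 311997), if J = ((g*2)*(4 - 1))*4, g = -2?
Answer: -186262/122377 ≈ -1.5220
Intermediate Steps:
J = -48 (J = ((-2*2)*(4 - 1))*4 = -4*3*4 = -12*4 = -48)
(-201275 + (-11 - 313*J))/(((30104 - 132890) - 86834) + 311997) = (-201275 + (-11 - 313*(-48)))/(((30104 - 132890) - 86834) + 311997) = (-201275 + (-11 + 15024))/((-102786 - 86834) + 311997) = (-201275 + 15013)/(-189620 + 311997) = -186262/122377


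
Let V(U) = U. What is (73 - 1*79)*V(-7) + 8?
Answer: 50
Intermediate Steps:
(73 - 1*79)*V(-7) + 8 = (73 - 1*79)*(-7) + 8 = (73 - 79)*(-7) + 8 = -6*(-7) + 8 = 42 + 8 = 50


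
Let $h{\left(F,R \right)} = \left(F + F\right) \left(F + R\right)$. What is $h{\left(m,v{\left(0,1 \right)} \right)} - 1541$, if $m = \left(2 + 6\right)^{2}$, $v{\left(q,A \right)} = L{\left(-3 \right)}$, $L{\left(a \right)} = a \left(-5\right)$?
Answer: $8571$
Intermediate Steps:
$L{\left(a \right)} = - 5 a$
$v{\left(q,A \right)} = 15$ ($v{\left(q,A \right)} = \left(-5\right) \left(-3\right) = 15$)
$m = 64$ ($m = 8^{2} = 64$)
$h{\left(F,R \right)} = 2 F \left(F + R\right)$
$h{\left(m,v{\left(0,1 \right)} \right)} - 1541 = 2 \cdot 64 \left(64 + 15\right) - 1541 = 2 \cdot 64 \cdot 79 - 1541 = 10112 - 1541 = 8571$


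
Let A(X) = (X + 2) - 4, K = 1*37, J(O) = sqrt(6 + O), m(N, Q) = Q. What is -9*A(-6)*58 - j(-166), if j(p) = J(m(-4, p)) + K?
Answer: 4139 - 4*I*sqrt(10) ≈ 4139.0 - 12.649*I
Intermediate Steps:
K = 37
A(X) = -2 + X (A(X) = (2 + X) - 4 = -2 + X)
j(p) = 37 + sqrt(6 + p) (j(p) = sqrt(6 + p) + 37 = 37 + sqrt(6 + p))
-9*A(-6)*58 - j(-166) = -9*(-2 - 6)*58 - (37 + sqrt(6 - 166)) = -9*(-8)*58 - (37 + sqrt(-160)) = 72*58 - (37 + 4*I*sqrt(10)) = 4176 + (-37 - 4*I*sqrt(10)) = 4139 - 4*I*sqrt(10)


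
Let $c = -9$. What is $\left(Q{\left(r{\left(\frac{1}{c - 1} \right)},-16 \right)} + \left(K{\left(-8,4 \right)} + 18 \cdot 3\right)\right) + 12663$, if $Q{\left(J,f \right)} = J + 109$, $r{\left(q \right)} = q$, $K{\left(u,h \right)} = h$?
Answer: $\frac{128299}{10} \approx 12830.0$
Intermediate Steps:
$Q{\left(J,f \right)} = 109 + J$
$\left(Q{\left(r{\left(\frac{1}{c - 1} \right)},-16 \right)} + \left(K{\left(-8,4 \right)} + 18 \cdot 3\right)\right) + 12663 = \left(\left(109 + \frac{1}{-9 - 1}\right) + \left(4 + 18 \cdot 3\right)\right) + 12663 = \left(\left(109 + \frac{1}{-10}\right) + \left(4 + 54\right)\right) + 12663 = \left(\left(109 - \frac{1}{10}\right) + 58\right) + 12663 = \left(\frac{1089}{10} + 58\right) + 12663 = \frac{1669}{10} + 12663 = \frac{128299}{10}$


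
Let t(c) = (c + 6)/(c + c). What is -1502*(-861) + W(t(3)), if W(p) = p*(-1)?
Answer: 2586441/2 ≈ 1.2932e+6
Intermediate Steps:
t(c) = (6 + c)/(2*c) (t(c) = (6 + c)/((2*c)) = (6 + c)*(1/(2*c)) = (6 + c)/(2*c))
W(p) = -p
-1502*(-861) + W(t(3)) = -1502*(-861) - (6 + 3)/(2*3) = 1293222 - 9/(2*3) = 1293222 - 1*3/2 = 1293222 - 3/2 = 2586441/2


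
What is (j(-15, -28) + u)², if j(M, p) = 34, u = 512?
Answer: 298116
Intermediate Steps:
(j(-15, -28) + u)² = (34 + 512)² = 546² = 298116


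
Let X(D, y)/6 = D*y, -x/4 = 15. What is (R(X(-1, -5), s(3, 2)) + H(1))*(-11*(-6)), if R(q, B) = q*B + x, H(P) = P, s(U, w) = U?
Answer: 2046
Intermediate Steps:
x = -60 (x = -4*15 = -60)
X(D, y) = 6*D*y (X(D, y) = 6*(D*y) = 6*D*y)
R(q, B) = -60 + B*q (R(q, B) = q*B - 60 = B*q - 60 = -60 + B*q)
(R(X(-1, -5), s(3, 2)) + H(1))*(-11*(-6)) = ((-60 + 3*(6*(-1)*(-5))) + 1)*(-11*(-6)) = ((-60 + 3*30) + 1)*66 = ((-60 + 90) + 1)*66 = (30 + 1)*66 = 31*66 = 2046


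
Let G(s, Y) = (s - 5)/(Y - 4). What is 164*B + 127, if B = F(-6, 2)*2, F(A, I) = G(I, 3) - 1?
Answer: 783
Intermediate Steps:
G(s, Y) = (-5 + s)/(-4 + Y)
F(A, I) = 4 - I (F(A, I) = (-5 + I)/(-4 + 3) - 1 = (-5 + I)/(-1) - 1 = -(-5 + I) - 1 = (5 - I) - 1 = 4 - I)
B = 4 (B = (4 - 1*2)*2 = (4 - 2)*2 = 2*2 = 4)
164*B + 127 = 164*4 + 127 = 656 + 127 = 783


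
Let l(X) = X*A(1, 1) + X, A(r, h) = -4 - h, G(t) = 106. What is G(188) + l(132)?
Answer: -422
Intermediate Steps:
l(X) = -4*X (l(X) = X*(-4 - 1*1) + X = X*(-4 - 1) + X = X*(-5) + X = -5*X + X = -4*X)
G(188) + l(132) = 106 - 4*132 = 106 - 528 = -422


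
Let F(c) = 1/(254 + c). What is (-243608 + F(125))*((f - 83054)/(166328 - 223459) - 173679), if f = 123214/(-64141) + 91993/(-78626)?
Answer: 94287057068370300810875267/2228521684978666 ≈ 4.2309e+10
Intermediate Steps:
f = -2226906711/720450038 (f = 123214*(-1/64141) + 91993*(-1/78626) = -17602/9163 - 91993/78626 = -2226906711/720450038 ≈ -3.0910)
(-243608 + F(125))*((f - 83054)/(166328 - 223459) - 173679) = (-243608 + 1/(254 + 125))*((-2226906711/720450038 - 83054)/(166328 - 223459) - 173679) = (-243608 + 1/379)*(-59838484362763/720450038/(-57131) - 173679) = (-243608 + 1/379)*(-59838484362763/720450038*(-1/57131) - 173679) = -92327431*(59838484362763/41160031120978 - 173679)/379 = -92327431/379*(-7148573206575975299/41160031120978) = 94287057068370300810875267/2228521684978666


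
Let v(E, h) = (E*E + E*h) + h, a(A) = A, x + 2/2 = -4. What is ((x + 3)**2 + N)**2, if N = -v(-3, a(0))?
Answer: 25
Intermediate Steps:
x = -5 (x = -1 - 4 = -5)
v(E, h) = h + E**2 + E*h (v(E, h) = (E**2 + E*h) + h = h + E**2 + E*h)
N = -9 (N = -(0 + (-3)**2 - 3*0) = -(0 + 9 + 0) = -1*9 = -9)
((x + 3)**2 + N)**2 = ((-5 + 3)**2 - 9)**2 = ((-2)**2 - 9)**2 = (4 - 9)**2 = (-5)**2 = 25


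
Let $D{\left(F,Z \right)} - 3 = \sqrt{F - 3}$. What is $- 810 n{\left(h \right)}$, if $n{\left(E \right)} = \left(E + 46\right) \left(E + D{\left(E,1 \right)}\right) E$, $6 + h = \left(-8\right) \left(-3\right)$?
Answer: $-19595520 - 933120 \sqrt{15} \approx -2.3209 \cdot 10^{7}$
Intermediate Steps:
$h = 18$ ($h = -6 - -24 = -6 + 24 = 18$)
$D{\left(F,Z \right)} = 3 + \sqrt{-3 + F}$ ($D{\left(F,Z \right)} = 3 + \sqrt{F - 3} = 3 + \sqrt{-3 + F}$)
$n{\left(E \right)} = E \left(46 + E\right) \left(3 + E + \sqrt{-3 + E}\right)$ ($n{\left(E \right)} = \left(E + 46\right) \left(E + \left(3 + \sqrt{-3 + E}\right)\right) E = \left(46 + E\right) \left(3 + E + \sqrt{-3 + E}\right) E = E \left(46 + E\right) \left(3 + E + \sqrt{-3 + E}\right)$)
$- 810 n{\left(h \right)} = - 810 \cdot 18 \left(138 + 18^{2} + 46 \sqrt{-3 + 18} + 49 \cdot 18 + 18 \sqrt{-3 + 18}\right) = - 810 \cdot 18 \left(138 + 324 + 46 \sqrt{15} + 882 + 18 \sqrt{15}\right) = - 810 \cdot 18 \left(1344 + 64 \sqrt{15}\right) = - 810 \left(24192 + 1152 \sqrt{15}\right) = -19595520 - 933120 \sqrt{15}$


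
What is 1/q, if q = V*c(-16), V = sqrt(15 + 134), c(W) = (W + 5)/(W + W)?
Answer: 32*sqrt(149)/1639 ≈ 0.23832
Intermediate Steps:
c(W) = (5 + W)/(2*W) (c(W) = (5 + W)/((2*W)) = (5 + W)*(1/(2*W)) = (5 + W)/(2*W))
V = sqrt(149) ≈ 12.207
q = 11*sqrt(149)/32 (q = sqrt(149)*((1/2)*(5 - 16)/(-16)) = sqrt(149)*((1/2)*(-1/16)*(-11)) = sqrt(149)*(11/32) = 11*sqrt(149)/32 ≈ 4.1960)
1/q = 1/(11*sqrt(149)/32) = 32*sqrt(149)/1639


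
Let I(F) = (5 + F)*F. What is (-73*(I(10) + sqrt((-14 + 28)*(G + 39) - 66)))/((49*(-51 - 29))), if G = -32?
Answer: 1095/392 + 73*sqrt(2)/980 ≈ 2.8987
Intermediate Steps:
I(F) = F*(5 + F)
(-73*(I(10) + sqrt((-14 + 28)*(G + 39) - 66)))/((49*(-51 - 29))) = (-73*(10*(5 + 10) + sqrt((-14 + 28)*(-32 + 39) - 66)))/((49*(-51 - 29))) = (-73*(10*15 + sqrt(14*7 - 66)))/((49*(-80))) = -73*(150 + sqrt(98 - 66))/(-3920) = -73*(150 + sqrt(32))*(-1/3920) = -73*(150 + 4*sqrt(2))*(-1/3920) = (-10950 - 292*sqrt(2))*(-1/3920) = 1095/392 + 73*sqrt(2)/980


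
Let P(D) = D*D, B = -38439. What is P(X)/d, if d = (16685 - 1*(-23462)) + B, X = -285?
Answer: 81225/1708 ≈ 47.556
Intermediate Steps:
P(D) = D**2
d = 1708 (d = (16685 - 1*(-23462)) - 38439 = (16685 + 23462) - 38439 = 40147 - 38439 = 1708)
P(X)/d = (-285)**2/1708 = 81225*(1/1708) = 81225/1708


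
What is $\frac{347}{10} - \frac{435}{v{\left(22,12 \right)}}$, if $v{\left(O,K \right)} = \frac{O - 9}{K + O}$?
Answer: $- \frac{143389}{130} \approx -1103.0$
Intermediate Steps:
$v{\left(O,K \right)} = \frac{-9 + O}{K + O}$
$\frac{347}{10} - \frac{435}{v{\left(22,12 \right)}} = \frac{347}{10} - \frac{435}{\frac{1}{12 + 22} \left(-9 + 22\right)} = 347 \cdot \frac{1}{10} - \frac{435}{\frac{1}{34} \cdot 13} = \frac{347}{10} - \frac{435}{\frac{1}{34} \cdot 13} = \frac{347}{10} - \frac{435}{\frac{13}{34}} = \frac{347}{10} - \frac{14790}{13} = - \frac{143389}{130}$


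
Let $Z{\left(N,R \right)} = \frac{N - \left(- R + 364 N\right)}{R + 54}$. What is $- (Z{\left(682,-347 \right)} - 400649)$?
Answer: $\frac{117142244}{293} \approx 3.998 \cdot 10^{5}$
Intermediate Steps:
$Z{\left(N,R \right)} = \frac{R - 363 N}{54 + R}$ ($Z{\left(N,R \right)} = \frac{N - \left(- R + 364 N\right)}{54 + R} = \frac{R - 363 N}{54 + R}$)
$- (Z{\left(682,-347 \right)} - 400649) = - (\frac{-347 - 247566}{54 - 347} - 400649) = - (\frac{-347 - 247566}{-293} - 400649) = - (\left(- \frac{1}{293}\right) \left(-247913\right) - 400649) = - (\frac{247913}{293} - 400649) = \left(-1\right) \left(- \frac{117142244}{293}\right) = \frac{117142244}{293}$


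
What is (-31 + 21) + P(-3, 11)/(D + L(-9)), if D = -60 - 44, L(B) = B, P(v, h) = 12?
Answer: -1142/113 ≈ -10.106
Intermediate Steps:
D = -104
(-31 + 21) + P(-3, 11)/(D + L(-9)) = (-31 + 21) + 12/(-104 - 9) = -10 + 12/(-113) = -10 + 12*(-1/113) = -10 - 12/113 = -1142/113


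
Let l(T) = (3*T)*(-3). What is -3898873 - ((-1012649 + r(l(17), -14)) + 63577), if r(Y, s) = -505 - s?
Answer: -2949310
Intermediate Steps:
l(T) = -9*T
-3898873 - ((-1012649 + r(l(17), -14)) + 63577) = -3898873 - ((-1012649 + (-505 - 1*(-14))) + 63577) = -3898873 - ((-1012649 + (-505 + 14)) + 63577) = -3898873 - ((-1012649 - 491) + 63577) = -3898873 - (-1013140 + 63577) = -3898873 - 1*(-949563) = -3898873 + 949563 = -2949310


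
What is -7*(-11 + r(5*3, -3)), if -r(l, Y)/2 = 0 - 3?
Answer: 35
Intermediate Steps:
r(l, Y) = 6 (r(l, Y) = -2*(0 - 3) = -2*(-3) = 6)
-7*(-11 + r(5*3, -3)) = -7*(-11 + 6) = -7*(-5) = 35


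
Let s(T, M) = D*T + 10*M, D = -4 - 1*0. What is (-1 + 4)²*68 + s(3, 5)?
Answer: 650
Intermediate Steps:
D = -4 (D = -4 + 0 = -4)
s(T, M) = -4*T + 10*M
(-1 + 4)²*68 + s(3, 5) = (-1 + 4)²*68 + (-4*3 + 10*5) = 3²*68 + (-12 + 50) = 9*68 + 38 = 612 + 38 = 650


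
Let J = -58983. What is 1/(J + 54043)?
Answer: -1/4940 ≈ -0.00020243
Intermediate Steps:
1/(J + 54043) = 1/(-58983 + 54043) = 1/(-4940) = -1/4940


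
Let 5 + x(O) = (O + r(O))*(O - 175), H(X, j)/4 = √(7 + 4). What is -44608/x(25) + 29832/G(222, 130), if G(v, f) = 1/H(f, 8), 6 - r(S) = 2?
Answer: 44608/4355 + 119328*√11 ≈ 3.9578e+5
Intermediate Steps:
H(X, j) = 4*√11 (H(X, j) = 4*√(7 + 4) = 4*√11)
r(S) = 4 (r(S) = 6 - 1*2 = 6 - 2 = 4)
G(v, f) = √11/44 (G(v, f) = 1/(4*√11) = √11/44)
x(O) = -5 + (-175 + O)*(4 + O) (x(O) = -5 + (O + 4)*(O - 175) = -5 + (4 + O)*(-175 + O) = -5 + (-175 + O)*(4 + O))
-44608/x(25) + 29832/G(222, 130) = -44608/(-705 + 25² - 171*25) + 29832/((√11/44)) = -44608/(-705 + 625 - 4275) + 29832*(4*√11) = -44608/(-4355) + 119328*√11 = -44608*(-1/4355) + 119328*√11 = 44608/4355 + 119328*√11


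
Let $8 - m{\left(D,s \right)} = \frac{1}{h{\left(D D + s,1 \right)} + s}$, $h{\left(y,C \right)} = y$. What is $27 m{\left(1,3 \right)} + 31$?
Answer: $\frac{1702}{7} \approx 243.14$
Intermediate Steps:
$m{\left(D,s \right)} = 8 - \frac{1}{D^{2} + 2 s}$ ($m{\left(D,s \right)} = 8 - \frac{1}{\left(D D + s\right) + s} = 8 - \frac{1}{\left(D^{2} + s\right) + s} = 8 - \frac{1}{\left(s + D^{2}\right) + s} = 8 - \frac{1}{D^{2} + 2 s}$)
$27 m{\left(1,3 \right)} + 31 = 27 \frac{-1 + 8 \cdot 1^{2} + 16 \cdot 3}{1^{2} + 2 \cdot 3} + 31 = 27 \frac{-1 + 8 \cdot 1 + 48}{1 + 6} + 31 = 27 \frac{-1 + 8 + 48}{7} + 31 = 27 \cdot \frac{1}{7} \cdot 55 + 31 = 27 \cdot \frac{55}{7} + 31 = \frac{1485}{7} + 31 = \frac{1702}{7}$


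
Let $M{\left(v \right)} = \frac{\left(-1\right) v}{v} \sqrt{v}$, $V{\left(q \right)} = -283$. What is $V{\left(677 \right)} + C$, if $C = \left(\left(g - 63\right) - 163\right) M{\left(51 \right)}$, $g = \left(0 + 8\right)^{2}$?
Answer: $-283 + 162 \sqrt{51} \approx 873.91$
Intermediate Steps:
$g = 64$ ($g = 8^{2} = 64$)
$M{\left(v \right)} = - \sqrt{v}$
$C = 162 \sqrt{51}$ ($C = \left(\left(64 - 63\right) - 163\right) \left(- \sqrt{51}\right) = \left(1 - 163\right) \left(- \sqrt{51}\right) = - 162 \left(- \sqrt{51}\right) = 162 \sqrt{51} \approx 1156.9$)
$V{\left(677 \right)} + C = -283 + 162 \sqrt{51}$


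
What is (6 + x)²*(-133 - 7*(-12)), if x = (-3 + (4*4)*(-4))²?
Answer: -990046225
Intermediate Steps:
x = 4489 (x = (-3 + 16*(-4))² = (-3 - 64)² = (-67)² = 4489)
(6 + x)²*(-133 - 7*(-12)) = (6 + 4489)²*(-133 - 7*(-12)) = 4495²*(-133 + 84) = 20205025*(-49) = -990046225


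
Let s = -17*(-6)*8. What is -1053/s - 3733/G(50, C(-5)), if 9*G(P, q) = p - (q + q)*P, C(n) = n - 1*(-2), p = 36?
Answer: -24105/238 ≈ -101.28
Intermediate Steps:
C(n) = 2 + n (C(n) = n + 2 = 2 + n)
G(P, q) = 4 - 2*P*q/9 (G(P, q) = (36 - (q + q)*P)/9 = (36 - 2*q*P)/9 = (36 - 2*P*q)/9 = 4 - 2*P*q/9)
s = 816 (s = 102*8 = 816)
-1053/s - 3733/G(50, C(-5)) = -1053/816 - 3733/(4 - 2/9*50*(2 - 5)) = -1053*1/816 - 3733/(4 - 2/9*50*(-3)) = -351/272 - 3733/(4 + 100/3) = -351/272 - 3733/112/3 = -351/272 - 3733*3/112 = -351/272 - 11199/112 = -24105/238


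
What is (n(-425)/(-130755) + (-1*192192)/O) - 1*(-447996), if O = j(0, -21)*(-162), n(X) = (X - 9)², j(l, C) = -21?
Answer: 1581393827888/3530385 ≈ 4.4794e+5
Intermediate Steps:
n(X) = (-9 + X)²
O = 3402 (O = -21*(-162) = 3402)
(n(-425)/(-130755) + (-1*192192)/O) - 1*(-447996) = ((-9 - 425)²/(-130755) - 1*192192/3402) - 1*(-447996) = ((-434)²*(-1/130755) - 192192*1/3402) + 447996 = (188356*(-1/130755) - 4576/81) + 447996 = (-188356/130755 - 4576/81) + 447996 = -204530572/3530385 + 447996 = 1581393827888/3530385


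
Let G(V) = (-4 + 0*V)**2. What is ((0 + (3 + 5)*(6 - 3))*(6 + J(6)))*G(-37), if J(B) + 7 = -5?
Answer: -2304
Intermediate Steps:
J(B) = -12 (J(B) = -7 - 5 = -12)
G(V) = 16 (G(V) = (-4 + 0)**2 = (-4)**2 = 16)
((0 + (3 + 5)*(6 - 3))*(6 + J(6)))*G(-37) = ((0 + (3 + 5)*(6 - 3))*(6 - 12))*16 = ((0 + 8*3)*(-6))*16 = ((0 + 24)*(-6))*16 = (24*(-6))*16 = -144*16 = -2304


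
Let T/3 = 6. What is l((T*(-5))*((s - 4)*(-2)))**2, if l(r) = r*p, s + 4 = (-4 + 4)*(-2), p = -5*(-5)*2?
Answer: 5184000000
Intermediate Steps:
T = 18 (T = 3*6 = 18)
p = 50 (p = 25*2 = 50)
s = -4 (s = -4 + (-4 + 4)*(-2) = -4 + 0*(-2) = -4 + 0 = -4)
l(r) = 50*r (l(r) = r*50 = 50*r)
l((T*(-5))*((s - 4)*(-2)))**2 = (50*((18*(-5))*((-4 - 4)*(-2))))**2 = (50*(-(-720)*(-2)))**2 = (50*(-90*16))**2 = (50*(-1440))**2 = (-72000)**2 = 5184000000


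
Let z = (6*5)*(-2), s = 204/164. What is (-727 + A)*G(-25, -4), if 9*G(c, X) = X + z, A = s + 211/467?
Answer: 888793664/172323 ≈ 5157.7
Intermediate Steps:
s = 51/41 (s = 204*(1/164) = 51/41 ≈ 1.2439)
z = -60 (z = 30*(-2) = -60)
A = 32468/19147 (A = 51/41 + 211/467 = 32468/19147 ≈ 1.6957)
G(c, X) = -20/3 + X/9 (G(c, X) = (X - 60)/9 = (-60 + X)/9 = -20/3 + X/9)
(-727 + A)*G(-25, -4) = (-727 + 32468/19147)*(-20/3 + (⅑)*(-4)) = -13887401*(-20/3 - 4/9)/19147 = -13887401/19147*(-64/9) = 888793664/172323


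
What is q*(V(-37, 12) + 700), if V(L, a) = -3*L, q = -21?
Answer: -17031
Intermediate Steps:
q*(V(-37, 12) + 700) = -21*(-3*(-37) + 700) = -21*(111 + 700) = -21*811 = -17031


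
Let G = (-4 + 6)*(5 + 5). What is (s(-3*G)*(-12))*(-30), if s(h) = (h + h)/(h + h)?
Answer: 360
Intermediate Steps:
G = 20 (G = 2*10 = 20)
s(h) = 1 (s(h) = (2*h)/((2*h)) = (2*h)*(1/(2*h)) = 1)
(s(-3*G)*(-12))*(-30) = (1*(-12))*(-30) = -12*(-30) = 360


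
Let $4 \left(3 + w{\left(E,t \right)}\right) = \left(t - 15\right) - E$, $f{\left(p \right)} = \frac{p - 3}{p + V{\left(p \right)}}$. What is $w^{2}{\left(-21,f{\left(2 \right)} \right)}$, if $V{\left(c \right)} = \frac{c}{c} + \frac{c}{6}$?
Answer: $\frac{3969}{1600} \approx 2.4806$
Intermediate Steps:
$V{\left(c \right)} = 1 + \frac{c}{6}$ ($V{\left(c \right)} = 1 + c \frac{1}{6} = 1 + \frac{c}{6}$)
$f{\left(p \right)} = \frac{-3 + p}{1 + \frac{7 p}{6}}$ ($f{\left(p \right)} = \frac{p - 3}{p + \left(1 + \frac{p}{6}\right)} = \frac{-3 + p}{1 + \frac{7 p}{6}}$)
$w{\left(E,t \right)} = - \frac{27}{4} - \frac{E}{4} + \frac{t}{4}$ ($w{\left(E,t \right)} = -3 + \frac{\left(t - 15\right) - E}{4} = -3 + \frac{\left(-15 + t\right) - E}{4} = -3 + \frac{-15 + t - E}{4} = -3 - \left(\frac{15}{4} - \frac{t}{4} + \frac{E}{4}\right) = - \frac{27}{4} - \frac{E}{4} + \frac{t}{4}$)
$w^{2}{\left(-21,f{\left(2 \right)} \right)} = \left(- \frac{27}{4} - - \frac{21}{4} + \frac{6 \frac{1}{6 + 7 \cdot 2} \left(-3 + 2\right)}{4}\right)^{2} = \left(- \frac{27}{4} + \frac{21}{4} + \frac{6 \frac{1}{6 + 14} \left(-1\right)}{4}\right)^{2} = \left(- \frac{27}{4} + \frac{21}{4} + \frac{6 \cdot \frac{1}{20} \left(-1\right)}{4}\right)^{2} = \left(- \frac{27}{4} + \frac{21}{4} + \frac{1}{4} \left(- \frac{3}{10}\right)\right)^{2} = \left(- \frac{27}{4} + \frac{21}{4} - \frac{3}{40}\right)^{2} = \left(- \frac{63}{40}\right)^{2} = \frac{3969}{1600}$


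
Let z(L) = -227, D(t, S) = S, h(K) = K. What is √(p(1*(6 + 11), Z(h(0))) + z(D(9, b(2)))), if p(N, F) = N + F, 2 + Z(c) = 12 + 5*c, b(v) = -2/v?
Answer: 10*I*√2 ≈ 14.142*I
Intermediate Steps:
Z(c) = 10 + 5*c (Z(c) = -2 + (12 + 5*c) = 10 + 5*c)
p(N, F) = F + N
√(p(1*(6 + 11), Z(h(0))) + z(D(9, b(2)))) = √(((10 + 5*0) + 1*(6 + 11)) - 227) = √(((10 + 0) + 1*17) - 227) = √((10 + 17) - 227) = √(27 - 227) = √(-200) = 10*I*√2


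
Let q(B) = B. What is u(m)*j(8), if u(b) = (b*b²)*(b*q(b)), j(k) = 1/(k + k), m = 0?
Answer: 0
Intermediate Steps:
j(k) = 1/(2*k)
u(b) = b⁵ (u(b) = (b*b²)*(b*b) = b³*b² = b⁵)
u(m)*j(8) = 0⁵*((½)/8) = 0*((½)*(⅛)) = 0*(1/16) = 0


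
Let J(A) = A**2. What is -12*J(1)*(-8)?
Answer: 96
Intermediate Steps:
-12*J(1)*(-8) = -12*1**2*(-8) = -12*1*(-8) = -12*(-8) = 96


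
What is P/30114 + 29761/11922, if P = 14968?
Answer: 179111875/59836518 ≈ 2.9934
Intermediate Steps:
P/30114 + 29761/11922 = 14968/30114 + 29761/11922 = 14968*(1/30114) + 29761*(1/11922) = 7484/15057 + 29761/11922 = 179111875/59836518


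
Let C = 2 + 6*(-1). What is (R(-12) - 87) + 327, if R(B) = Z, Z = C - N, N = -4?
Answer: 240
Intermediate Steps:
C = -4 (C = 2 - 6 = -4)
Z = 0 (Z = -4 - 1*(-4) = -4 + 4 = 0)
R(B) = 0
(R(-12) - 87) + 327 = (0 - 87) + 327 = -87 + 327 = 240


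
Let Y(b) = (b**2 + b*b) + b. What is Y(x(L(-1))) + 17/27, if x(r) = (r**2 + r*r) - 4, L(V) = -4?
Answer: 43109/27 ≈ 1596.6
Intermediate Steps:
x(r) = -4 + 2*r**2 (x(r) = (r**2 + r**2) - 4 = 2*r**2 - 4 = -4 + 2*r**2)
Y(b) = b + 2*b**2 (Y(b) = (b**2 + b**2) + b = 2*b**2 + b = b + 2*b**2)
Y(x(L(-1))) + 17/27 = (-4 + 2*(-4)**2)*(1 + 2*(-4 + 2*(-4)**2)) + 17/27 = (-4 + 2*16)*(1 + 2*(-4 + 2*16)) + (1/27)*17 = (-4 + 32)*(1 + 2*(-4 + 32)) + 17/27 = 28*(1 + 2*28) + 17/27 = 28*(1 + 56) + 17/27 = 28*57 + 17/27 = 1596 + 17/27 = 43109/27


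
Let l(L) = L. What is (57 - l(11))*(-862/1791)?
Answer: -39652/1791 ≈ -22.140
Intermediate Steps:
(57 - l(11))*(-862/1791) = (57 - 1*11)*(-862/1791) = (57 - 11)*(-862*1/1791) = 46*(-862/1791) = -39652/1791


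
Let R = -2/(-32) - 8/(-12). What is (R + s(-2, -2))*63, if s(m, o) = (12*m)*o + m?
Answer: 47103/16 ≈ 2943.9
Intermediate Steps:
s(m, o) = m + 12*m*o (s(m, o) = 12*m*o + m = m + 12*m*o)
R = 35/48 (R = -2*(-1/32) - 8*(-1/12) = 1/16 + ⅔ = 35/48 ≈ 0.72917)
(R + s(-2, -2))*63 = (35/48 - 2*(1 + 12*(-2)))*63 = (35/48 - 2*(1 - 24))*63 = (35/48 - 2*(-23))*63 = (35/48 + 46)*63 = (2243/48)*63 = 47103/16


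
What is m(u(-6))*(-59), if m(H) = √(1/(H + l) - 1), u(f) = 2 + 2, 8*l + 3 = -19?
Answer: -59*I*√5/5 ≈ -26.386*I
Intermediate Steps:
l = -11/4 (l = -3/8 + (⅛)*(-19) = -3/8 - 19/8 = -11/4 ≈ -2.7500)
u(f) = 4
m(H) = √(-1 + 1/(-11/4 + H)) (m(H) = √(1/(H - 11/4) - 1) = √(1/(-11/4 + H) - 1) = √(-1 + 1/(-11/4 + H)))
m(u(-6))*(-59) = √((15 - 4*4)/(-11 + 4*4))*(-59) = √((15 - 16)/(-11 + 16))*(-59) = √(-1/5)*(-59) = √((⅕)*(-1))*(-59) = √(-⅕)*(-59) = (I*√5/5)*(-59) = -59*I*√5/5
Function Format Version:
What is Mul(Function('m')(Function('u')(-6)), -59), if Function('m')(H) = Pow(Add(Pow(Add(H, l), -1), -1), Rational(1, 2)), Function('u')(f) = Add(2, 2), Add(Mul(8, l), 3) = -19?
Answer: Mul(Rational(-59, 5), I, Pow(5, Rational(1, 2))) ≈ Mul(-26.386, I)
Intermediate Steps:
l = Rational(-11, 4) (l = Add(Rational(-3, 8), Mul(Rational(1, 8), -19)) = Add(Rational(-3, 8), Rational(-19, 8)) = Rational(-11, 4) ≈ -2.7500)
Function('u')(f) = 4
Function('m')(H) = Pow(Add(-1, Pow(Add(Rational(-11, 4), H), -1)), Rational(1, 2)) (Function('m')(H) = Pow(Add(Pow(Add(H, Rational(-11, 4)), -1), -1), Rational(1, 2)) = Pow(Add(Pow(Add(Rational(-11, 4), H), -1), -1), Rational(1, 2)) = Pow(Add(-1, Pow(Add(Rational(-11, 4), H), -1)), Rational(1, 2)))
Mul(Function('m')(Function('u')(-6)), -59) = Mul(Pow(Mul(Pow(Add(-11, Mul(4, 4)), -1), Add(15, Mul(-4, 4))), Rational(1, 2)), -59) = Mul(Pow(Mul(Pow(Add(-11, 16), -1), Add(15, -16)), Rational(1, 2)), -59) = Mul(Pow(Mul(Pow(5, -1), -1), Rational(1, 2)), -59) = Mul(Pow(Mul(Rational(1, 5), -1), Rational(1, 2)), -59) = Mul(Pow(Rational(-1, 5), Rational(1, 2)), -59) = Mul(Mul(Rational(1, 5), I, Pow(5, Rational(1, 2))), -59) = Mul(Rational(-59, 5), I, Pow(5, Rational(1, 2)))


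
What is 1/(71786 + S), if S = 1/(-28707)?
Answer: 28707/2060760701 ≈ 1.3930e-5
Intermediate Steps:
S = -1/28707 ≈ -3.4835e-5
1/(71786 + S) = 1/(71786 - 1/28707) = 1/(2060760701/28707) = 28707/2060760701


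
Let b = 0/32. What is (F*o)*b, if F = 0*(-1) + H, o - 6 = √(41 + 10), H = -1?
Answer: 0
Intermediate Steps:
o = 6 + √51 (o = 6 + √(41 + 10) = 6 + √51 ≈ 13.141)
b = 0 (b = 0*(1/32) = 0)
F = -1 (F = 0*(-1) - 1 = 0 - 1 = -1)
(F*o)*b = -(6 + √51)*0 = (-6 - √51)*0 = 0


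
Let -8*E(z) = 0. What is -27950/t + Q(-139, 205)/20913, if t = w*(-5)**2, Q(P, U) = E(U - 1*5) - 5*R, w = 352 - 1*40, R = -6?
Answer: -299633/83652 ≈ -3.5819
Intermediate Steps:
E(z) = 0 (E(z) = -1/8*0 = 0)
w = 312 (w = 352 - 40 = 312)
Q(P, U) = 30 (Q(P, U) = 0 - 5*(-6) = 0 + 30 = 30)
t = 7800 (t = 312*(-5)**2 = 312*25 = 7800)
-27950/t + Q(-139, 205)/20913 = -27950/7800 + 30/20913 = -27950*1/7800 + 30*(1/20913) = -43/12 + 10/6971 = -299633/83652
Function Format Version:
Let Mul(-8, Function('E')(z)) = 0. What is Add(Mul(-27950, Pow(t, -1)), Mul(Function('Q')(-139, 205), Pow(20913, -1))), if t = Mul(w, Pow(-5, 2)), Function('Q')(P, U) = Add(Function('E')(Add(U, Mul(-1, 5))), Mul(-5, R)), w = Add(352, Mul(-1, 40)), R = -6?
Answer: Rational(-299633, 83652) ≈ -3.5819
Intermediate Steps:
Function('E')(z) = 0 (Function('E')(z) = Mul(Rational(-1, 8), 0) = 0)
w = 312 (w = Add(352, -40) = 312)
Function('Q')(P, U) = 30 (Function('Q')(P, U) = Add(0, Mul(-5, -6)) = Add(0, 30) = 30)
t = 7800 (t = Mul(312, Pow(-5, 2)) = Mul(312, 25) = 7800)
Add(Mul(-27950, Pow(t, -1)), Mul(Function('Q')(-139, 205), Pow(20913, -1))) = Add(Mul(-27950, Pow(7800, -1)), Mul(30, Pow(20913, -1))) = Add(Mul(-27950, Rational(1, 7800)), Mul(30, Rational(1, 20913))) = Add(Rational(-43, 12), Rational(10, 6971)) = Rational(-299633, 83652)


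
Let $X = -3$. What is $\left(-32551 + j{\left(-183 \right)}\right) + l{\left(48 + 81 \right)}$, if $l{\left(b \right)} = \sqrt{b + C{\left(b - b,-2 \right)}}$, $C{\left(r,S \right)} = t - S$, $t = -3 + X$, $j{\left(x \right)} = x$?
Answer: $-32734 + 5 \sqrt{5} \approx -32723.0$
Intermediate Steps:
$t = -6$ ($t = -3 - 3 = -6$)
$C{\left(r,S \right)} = -6 - S$
$l{\left(b \right)} = \sqrt{-4 + b}$ ($l{\left(b \right)} = \sqrt{b - 4} = \sqrt{-4 + b}$)
$\left(-32551 + j{\left(-183 \right)}\right) + l{\left(48 + 81 \right)} = \left(-32551 - 183\right) + \sqrt{-4 + \left(48 + 81\right)} = -32734 + \sqrt{-4 + 129} = -32734 + \sqrt{125} = -32734 + 5 \sqrt{5}$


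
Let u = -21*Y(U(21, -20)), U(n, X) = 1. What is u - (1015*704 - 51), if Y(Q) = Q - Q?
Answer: -714509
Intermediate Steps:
Y(Q) = 0
u = 0 (u = -21*0 = 0)
u - (1015*704 - 51) = 0 - (1015*704 - 51) = 0 - (714560 - 51) = 0 - 1*714509 = 0 - 714509 = -714509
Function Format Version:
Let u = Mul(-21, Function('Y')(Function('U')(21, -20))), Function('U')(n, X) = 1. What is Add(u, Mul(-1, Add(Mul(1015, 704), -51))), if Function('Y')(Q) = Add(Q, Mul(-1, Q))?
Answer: -714509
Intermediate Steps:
Function('Y')(Q) = 0
u = 0 (u = Mul(-21, 0) = 0)
Add(u, Mul(-1, Add(Mul(1015, 704), -51))) = Add(0, Mul(-1, Add(Mul(1015, 704), -51))) = Add(0, Mul(-1, Add(714560, -51))) = Add(0, Mul(-1, 714509)) = Add(0, -714509) = -714509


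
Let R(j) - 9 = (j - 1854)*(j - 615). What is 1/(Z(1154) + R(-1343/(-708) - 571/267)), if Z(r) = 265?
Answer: 3970512144/4530675080427949 ≈ 8.7636e-7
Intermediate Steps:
R(j) = 9 + (-1854 + j)*(-615 + j) (R(j) = 9 + (j - 1854)*(j - 615) = 9 + (-1854 + j)*(-615 + j))
1/(Z(1154) + R(-1343/(-708) - 571/267)) = 1/(265 + (1140219 + (-1343/(-708) - 571/267)**2 - 2469*(-1343/(-708) - 571/267))) = 1/(265 + (1140219 + (-1343*(-1/708) - 571*1/267)**2 - 2469*(-1343*(-1/708) - 571*1/267))) = 1/(265 + (1140219 + (1343/708 - 571/267)**2 - 2469*(1343/708 - 571/267))) = 1/(265 + (1140219 + (-15229/63012)**2 - 2469*(-15229/63012))) = 1/(265 + (1140219 + 231922441/3970512144 + 12533467/21004)) = 1/(265 + 4529622894709789/3970512144) = 1/(4530675080427949/3970512144) = 3970512144/4530675080427949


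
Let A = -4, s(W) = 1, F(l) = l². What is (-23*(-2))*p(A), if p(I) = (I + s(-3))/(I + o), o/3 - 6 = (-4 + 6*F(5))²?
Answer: -69/31981 ≈ -0.0021575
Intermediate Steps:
o = 63966 (o = 18 + 3*(-4 + 6*5²)² = 18 + 3*(-4 + 6*25)² = 18 + 3*(-4 + 150)² = 18 + 3*146² = 18 + 3*21316 = 18 + 63948 = 63966)
p(I) = (1 + I)/(63966 + I) (p(I) = (I + 1)/(I + 63966) = (1 + I)/(63966 + I))
(-23*(-2))*p(A) = (-23*(-2))*((1 - 4)/(63966 - 4)) = 46*(-3/63962) = -69/31981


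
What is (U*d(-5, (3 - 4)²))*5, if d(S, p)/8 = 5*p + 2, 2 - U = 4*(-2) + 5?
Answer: 1400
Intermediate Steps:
U = 5 (U = 2 - (4*(-2) + 5) = 2 - (-8 + 5) = 2 - 1*(-3) = 2 + 3 = 5)
d(S, p) = 16 + 40*p (d(S, p) = 8*(5*p + 2) = 8*(2 + 5*p) = 16 + 40*p)
(U*d(-5, (3 - 4)²))*5 = (5*(16 + 40*(3 - 4)²))*5 = (5*(16 + 40*(-1)²))*5 = (5*(16 + 40*1))*5 = (5*(16 + 40))*5 = (5*56)*5 = 280*5 = 1400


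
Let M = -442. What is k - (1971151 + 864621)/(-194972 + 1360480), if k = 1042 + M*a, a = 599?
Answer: -76841485875/291377 ≈ -2.6372e+5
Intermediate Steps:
k = -263716 (k = 1042 - 442*599 = 1042 - 264758 = -263716)
k - (1971151 + 864621)/(-194972 + 1360480) = -263716 - (1971151 + 864621)/(-194972 + 1360480) = -263716 - 2835772/1165508 = -263716 - 1*708943/291377 = -263716 - 708943/291377 = -76841485875/291377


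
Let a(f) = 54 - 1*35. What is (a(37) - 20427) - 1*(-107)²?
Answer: -31857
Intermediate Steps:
a(f) = 19 (a(f) = 54 - 35 = 19)
(a(37) - 20427) - 1*(-107)² = (19 - 20427) - 1*(-107)² = -20408 - 1*11449 = -20408 - 11449 = -31857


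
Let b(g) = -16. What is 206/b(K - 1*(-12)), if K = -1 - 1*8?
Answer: -103/8 ≈ -12.875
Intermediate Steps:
K = -9 (K = -1 - 8 = -9)
206/b(K - 1*(-12)) = 206/(-16) = 206*(-1/16) = -103/8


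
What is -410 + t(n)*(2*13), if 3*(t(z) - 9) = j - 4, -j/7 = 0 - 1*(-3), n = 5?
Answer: -1178/3 ≈ -392.67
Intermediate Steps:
j = -21 (j = -7*(0 - 1*(-3)) = -7*(0 + 3) = -7*3 = -21)
t(z) = ⅔ (t(z) = 9 + (-21 - 4)/3 = 9 + (⅓)*(-25) = 9 - 25/3 = ⅔)
-410 + t(n)*(2*13) = -410 + 2*(2*13)/3 = -410 + (⅔)*26 = -410 + 52/3 = -1178/3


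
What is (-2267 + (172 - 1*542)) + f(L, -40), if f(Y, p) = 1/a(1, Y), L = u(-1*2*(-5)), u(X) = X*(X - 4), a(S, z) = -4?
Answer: -10549/4 ≈ -2637.3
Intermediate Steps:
u(X) = X*(-4 + X)
L = 60 (L = (-1*2*(-5))*(-4 - 1*2*(-5)) = (-2*(-5))*(-4 - 2*(-5)) = 10*(-4 + 10) = 10*6 = 60)
f(Y, p) = -¼ (f(Y, p) = 1/(-4) = -¼)
(-2267 + (172 - 1*542)) + f(L, -40) = (-2267 + (172 - 1*542)) - ¼ = (-2267 + (172 - 542)) - ¼ = (-2267 - 370) - ¼ = -2637 - ¼ = -10549/4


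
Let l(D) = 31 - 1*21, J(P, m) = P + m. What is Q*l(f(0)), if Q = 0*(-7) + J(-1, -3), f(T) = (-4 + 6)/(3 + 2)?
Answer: -40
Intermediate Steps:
f(T) = ⅖ (f(T) = 2/5 = 2*(⅕) = ⅖)
l(D) = 10 (l(D) = 31 - 21 = 10)
Q = -4 (Q = 0*(-7) + (-1 - 3) = 0 - 4 = -4)
Q*l(f(0)) = -4*10 = -40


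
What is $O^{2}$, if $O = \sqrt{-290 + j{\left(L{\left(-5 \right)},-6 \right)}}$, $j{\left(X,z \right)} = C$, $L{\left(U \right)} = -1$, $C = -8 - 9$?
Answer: $-307$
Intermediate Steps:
$C = -17$
$j{\left(X,z \right)} = -17$
$O = i \sqrt{307}$ ($O = \sqrt{-290 - 17} = \sqrt{-307} = i \sqrt{307} \approx 17.521 i$)
$O^{2} = \left(i \sqrt{307}\right)^{2} = -307$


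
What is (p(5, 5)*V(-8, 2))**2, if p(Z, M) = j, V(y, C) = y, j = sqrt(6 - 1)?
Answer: 320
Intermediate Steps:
j = sqrt(5) ≈ 2.2361
p(Z, M) = sqrt(5)
(p(5, 5)*V(-8, 2))**2 = (sqrt(5)*(-8))**2 = (-8*sqrt(5))**2 = 320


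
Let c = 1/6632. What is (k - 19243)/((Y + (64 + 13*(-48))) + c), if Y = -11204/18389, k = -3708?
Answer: 2799008667448/68369561419 ≈ 40.939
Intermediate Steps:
Y = -11204/18389 (Y = -11204*1/18389 = -11204/18389 ≈ -0.60928)
c = 1/6632 ≈ 0.00015078
(k - 19243)/((Y + (64 + 13*(-48))) + c) = (-3708 - 19243)/((-11204/18389 + (64 + 13*(-48))) + 1/6632) = -22951/((-11204/18389 + (64 - 624)) + 1/6632) = -22951/((-11204/18389 - 560) + 1/6632) = -22951/(-10309044/18389 + 1/6632) = -22951/(-68369561419/121955848) = -22951*(-121955848/68369561419) = 2799008667448/68369561419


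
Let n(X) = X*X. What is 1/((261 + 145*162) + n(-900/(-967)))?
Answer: 935089/22210108839 ≈ 4.2102e-5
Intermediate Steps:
n(X) = X²
1/((261 + 145*162) + n(-900/(-967))) = 1/((261 + 145*162) + (-900/(-967))²) = 1/((261 + 23490) + (-900*(-1/967))²) = 1/(23751 + (900/967)²) = 1/(23751 + 810000/935089) = 1/(22210108839/935089) = 935089/22210108839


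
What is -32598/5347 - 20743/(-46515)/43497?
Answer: -65954214894269/10818387020385 ≈ -6.0965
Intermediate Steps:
-32598/5347 - 20743/(-46515)/43497 = -32598*1/5347 - 20743*(-1/46515)*(1/43497) = -32598/5347 + (20743/46515)*(1/43497) = -32598/5347 + 20743/2023262955 = -65954214894269/10818387020385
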